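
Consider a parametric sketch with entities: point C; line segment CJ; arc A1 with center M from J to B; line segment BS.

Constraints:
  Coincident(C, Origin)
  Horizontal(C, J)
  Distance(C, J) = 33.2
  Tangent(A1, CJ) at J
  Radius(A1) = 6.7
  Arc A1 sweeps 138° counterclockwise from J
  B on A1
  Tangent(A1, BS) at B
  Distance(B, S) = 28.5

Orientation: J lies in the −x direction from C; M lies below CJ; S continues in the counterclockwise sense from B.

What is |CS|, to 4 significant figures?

34.90

C is at the origin; C and J share the same y with |CJ| = 33.2 and J on the −x side, so J = (-33.20, 0.000). Since A1 is tangent to CJ there, MJ ⟂ CJ, so M = J + (0, -6.7) = (-33.20, -6.700). On A1, J sits at bearing 90° from M; a 138° counterclockwise sweep puts B at bearing 228°, so B = M + 6.7·(cos 228°, sin 228°) = (-37.68, -11.68). A1 meets BS tangentially, so MB is at right angles to BS, so BS runs along (−sin 228°, cos 228°); with |BS| = 28.5, S = (-16.50, -30.75). Then |CS| = |S − C| = 34.90.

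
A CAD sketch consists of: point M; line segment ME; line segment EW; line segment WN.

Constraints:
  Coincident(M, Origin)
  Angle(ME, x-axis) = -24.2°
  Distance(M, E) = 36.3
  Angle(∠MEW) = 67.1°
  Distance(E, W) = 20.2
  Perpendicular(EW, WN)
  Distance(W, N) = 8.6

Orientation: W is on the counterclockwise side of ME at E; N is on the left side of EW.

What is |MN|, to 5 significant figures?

25.571

∠MEW = 67.1°, so EW runs at -24.2° + (180° − 67.1°) = 88.700° from the x-axis; with |EW| = 20.2, W = E + 20.2·(cos 88.700°, sin 88.700°) = (33.568, 5.3146). The perpendicularity gives WN at right angles to EW; with |WN| = 8.6 on the left of EW, N = W + 8.6·(-0.99974, 0.022687) = (24.970, 5.5097). Then |MN| = |N − M| = 25.571.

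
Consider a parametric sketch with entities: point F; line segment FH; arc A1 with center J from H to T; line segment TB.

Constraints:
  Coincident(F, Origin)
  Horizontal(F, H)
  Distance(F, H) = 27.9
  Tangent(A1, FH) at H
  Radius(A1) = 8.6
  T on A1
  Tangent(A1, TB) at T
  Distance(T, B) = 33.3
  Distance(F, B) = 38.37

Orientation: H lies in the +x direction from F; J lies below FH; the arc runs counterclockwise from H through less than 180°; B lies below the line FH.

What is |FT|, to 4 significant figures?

20.60

Checks: ∠(JH, HF) = 90.00° ✓; |JT| = 8.600 ✓; ∠(JT, TB) = 90.00° ✓; |TB| = 33.30 ✓; |FB| = 38.37 ✓.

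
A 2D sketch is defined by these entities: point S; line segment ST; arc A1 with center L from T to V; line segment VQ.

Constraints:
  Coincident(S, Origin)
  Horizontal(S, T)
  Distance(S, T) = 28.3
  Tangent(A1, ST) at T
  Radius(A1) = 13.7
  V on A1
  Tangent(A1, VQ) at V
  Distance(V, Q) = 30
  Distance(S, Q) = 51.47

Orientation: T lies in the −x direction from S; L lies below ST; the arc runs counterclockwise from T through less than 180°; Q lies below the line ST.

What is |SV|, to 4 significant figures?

45.04

Checks: |LV| = 13.70 ✓; ∠(LV, VQ) = 90.00° ✓; |VQ| = 30.00 ✓; |SQ| = 51.47 ✓.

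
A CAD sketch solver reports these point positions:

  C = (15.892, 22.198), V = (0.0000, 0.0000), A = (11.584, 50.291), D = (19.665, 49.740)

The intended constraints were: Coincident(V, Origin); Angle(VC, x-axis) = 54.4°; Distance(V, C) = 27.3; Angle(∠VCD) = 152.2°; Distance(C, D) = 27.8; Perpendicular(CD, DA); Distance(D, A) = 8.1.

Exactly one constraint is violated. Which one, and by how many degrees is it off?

Perpendicular(CD, DA) — off by 3.90°.

V = (0.00, 0.00) ✓; VC at 54.40° ✓; |VC| = 27.30 ✓; ∠VCD = 152.2° ✓; |CD| = 27.80 ✓; ∠(CD, DA) = 93.90° ✗; |DA| = 8.100 ✓.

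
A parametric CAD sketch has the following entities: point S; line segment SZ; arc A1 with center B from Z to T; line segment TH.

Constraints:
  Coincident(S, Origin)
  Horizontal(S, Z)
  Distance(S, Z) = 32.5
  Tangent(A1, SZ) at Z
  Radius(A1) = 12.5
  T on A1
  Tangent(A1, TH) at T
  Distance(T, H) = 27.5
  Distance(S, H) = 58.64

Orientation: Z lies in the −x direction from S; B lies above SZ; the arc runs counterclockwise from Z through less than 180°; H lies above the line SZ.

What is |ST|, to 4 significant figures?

31.22

S is at the origin; S and Z share the same y with |SZ| = 32.5 and Z on the −x side, so Z = (-32.50, 0.000). Since A1 is tangent to SZ there, BZ ⟂ SZ, so B = Z + (0, 12.5) = (-32.50, 12.50). Since BT ⟂ TH (tangency), |BH| = √(12.5² + 27.5²) = 30.21 regardless of where T sits on A1. So H lies on both circle(S, 58.64) and circle(B, 30.21); the above-SZ intersection is H = (-41.64, 41.29). T is the foot of the tangent from H: T = (-23.22, 20.87).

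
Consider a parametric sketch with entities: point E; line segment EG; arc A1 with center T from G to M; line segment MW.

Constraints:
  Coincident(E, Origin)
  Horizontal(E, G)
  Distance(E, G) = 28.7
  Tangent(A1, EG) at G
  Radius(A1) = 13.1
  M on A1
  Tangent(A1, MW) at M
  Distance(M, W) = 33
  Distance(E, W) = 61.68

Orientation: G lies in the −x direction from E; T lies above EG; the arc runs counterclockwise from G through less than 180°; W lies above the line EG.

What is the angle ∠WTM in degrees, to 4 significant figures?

68.35°

Checks: |TM| = 13.10 ✓; ∠(TM, MW) = 90.00° ✓; |MW| = 33.00 ✓; |EW| = 61.68 ✓.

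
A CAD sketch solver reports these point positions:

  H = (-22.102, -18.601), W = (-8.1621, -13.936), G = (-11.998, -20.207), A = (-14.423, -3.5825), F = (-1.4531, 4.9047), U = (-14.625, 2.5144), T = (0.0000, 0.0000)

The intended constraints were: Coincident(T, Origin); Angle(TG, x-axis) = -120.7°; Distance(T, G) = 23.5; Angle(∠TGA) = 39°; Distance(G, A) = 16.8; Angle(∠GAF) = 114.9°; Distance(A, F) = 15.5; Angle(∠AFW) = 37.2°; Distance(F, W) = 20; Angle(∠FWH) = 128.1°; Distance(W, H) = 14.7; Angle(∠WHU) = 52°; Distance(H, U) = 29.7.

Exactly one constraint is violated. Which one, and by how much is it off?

Distance(H, U) = 29.7 — off by 7.30.

T = (0.00, 0.00) ✓; TG at -120.7° ✓; |TG| = 23.50 ✓; ∠TGA = 39.00° ✓; |GA| = 16.80 ✓; ∠GAF = 114.9° ✓; |AF| = 15.50 ✓; ∠AFW = 37.20° ✓; |FW| = 20.00 ✓; ∠FWH = 128.1° ✓; |WH| = 14.70 ✓; ∠WHU = 52.00° ✓; |HU| = 22.40 ✗.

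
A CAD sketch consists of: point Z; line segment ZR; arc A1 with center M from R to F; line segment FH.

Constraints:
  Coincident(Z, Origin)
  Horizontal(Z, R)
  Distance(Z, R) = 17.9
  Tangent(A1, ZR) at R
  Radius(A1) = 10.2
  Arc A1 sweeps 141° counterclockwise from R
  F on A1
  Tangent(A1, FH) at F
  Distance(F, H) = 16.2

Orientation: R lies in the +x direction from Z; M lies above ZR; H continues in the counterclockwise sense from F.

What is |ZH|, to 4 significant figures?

30.65

Z is at the origin; Z and R share the same y with |ZR| = 17.9 and R on the +x side, so R = (17.90, 0.000). A1 meets ZR tangentially, so MR is at right angles to ZR, so M = R + (0, 10.2) = (17.90, 10.20). On A1, R sits at bearing -90° from M; a 141° counterclockwise sweep puts F at bearing 51°, so F = M + 10.2·(cos 51°, sin 51°) = (24.32, 18.13). The tangent condition forces MF to be normal to FH, so FH runs along (−sin 51°, cos 51°); with |FH| = 16.2, H = (11.73, 28.32). Then |ZH| = |H − Z| = 30.65.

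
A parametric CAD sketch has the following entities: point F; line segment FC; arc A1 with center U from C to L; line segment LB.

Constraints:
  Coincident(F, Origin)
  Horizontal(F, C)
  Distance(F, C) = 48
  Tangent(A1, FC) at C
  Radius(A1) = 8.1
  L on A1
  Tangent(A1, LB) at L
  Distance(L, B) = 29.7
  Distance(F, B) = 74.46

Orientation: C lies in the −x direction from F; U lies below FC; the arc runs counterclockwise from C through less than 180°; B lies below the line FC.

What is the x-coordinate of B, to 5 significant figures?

-67.127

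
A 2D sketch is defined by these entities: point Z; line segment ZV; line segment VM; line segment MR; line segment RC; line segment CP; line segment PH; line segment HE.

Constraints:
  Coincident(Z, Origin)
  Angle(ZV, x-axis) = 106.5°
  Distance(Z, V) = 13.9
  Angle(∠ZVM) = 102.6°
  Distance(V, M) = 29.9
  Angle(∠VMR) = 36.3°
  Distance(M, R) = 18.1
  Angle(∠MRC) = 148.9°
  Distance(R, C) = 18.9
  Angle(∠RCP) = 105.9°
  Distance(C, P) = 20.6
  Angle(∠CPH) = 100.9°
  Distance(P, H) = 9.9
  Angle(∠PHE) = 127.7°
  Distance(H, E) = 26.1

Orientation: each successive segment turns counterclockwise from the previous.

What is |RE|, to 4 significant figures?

15.22

Z is at the origin; ZV runs at 106.5° with length 13.9, so V = (-3.948, 13.33). ∠ZVM = 102.6° gives VM at -176.1° from the x-axis; with |VM| = 29.9, M = (-33.78, 11.29). ∠VMR = 36.3° gives MR at -32.40° from the x-axis; with |MR| = 18.1, R = (-18.50, 1.595). ∠MRC = 148.9° gives RC at -1.300° from the x-axis; with |RC| = 18.9, C = (0.3989, 1.167). ∠RCP = 105.9° gives CP at 72.80° from the x-axis; with |CP| = 20.6, P = (6.490, 20.85). ∠CPH = 100.9° gives PH at 151.9° from the x-axis; with |PH| = 9.9, H = (-2.243, 25.51). ∠PHE = 127.7° gives HE at -155.8° from the x-axis; with |HE| = 26.1, E = (-26.05, 14.81). Then |RE| = |E − R| = 15.22.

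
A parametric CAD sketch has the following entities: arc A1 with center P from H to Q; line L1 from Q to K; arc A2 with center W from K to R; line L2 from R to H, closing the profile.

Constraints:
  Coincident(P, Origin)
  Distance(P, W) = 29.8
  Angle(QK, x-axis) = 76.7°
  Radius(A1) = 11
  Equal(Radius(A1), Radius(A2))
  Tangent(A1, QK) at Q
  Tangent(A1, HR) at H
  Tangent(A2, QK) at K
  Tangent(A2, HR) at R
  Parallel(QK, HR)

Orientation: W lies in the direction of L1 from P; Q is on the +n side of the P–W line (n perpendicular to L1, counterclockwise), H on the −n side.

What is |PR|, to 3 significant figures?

31.8

Tangency of A1 to both parallel lines with radius 11.0 puts Q and H at P ± 11.0·n: Q = (-10.7, 2.53), H = (10.7, -2.53). Equal radii place K and R the same way about W: K = W + 11.0·n = (-3.85, 31.5), R = W − 11.0·n = (17.6, 26.5). Then |PR| = |R − P| = 31.8.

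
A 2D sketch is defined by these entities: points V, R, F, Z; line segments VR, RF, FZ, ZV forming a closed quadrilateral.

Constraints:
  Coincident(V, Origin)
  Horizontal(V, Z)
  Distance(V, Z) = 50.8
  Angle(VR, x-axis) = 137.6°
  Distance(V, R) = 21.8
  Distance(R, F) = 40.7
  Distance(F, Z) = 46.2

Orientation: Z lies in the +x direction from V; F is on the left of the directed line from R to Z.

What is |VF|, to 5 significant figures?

39.390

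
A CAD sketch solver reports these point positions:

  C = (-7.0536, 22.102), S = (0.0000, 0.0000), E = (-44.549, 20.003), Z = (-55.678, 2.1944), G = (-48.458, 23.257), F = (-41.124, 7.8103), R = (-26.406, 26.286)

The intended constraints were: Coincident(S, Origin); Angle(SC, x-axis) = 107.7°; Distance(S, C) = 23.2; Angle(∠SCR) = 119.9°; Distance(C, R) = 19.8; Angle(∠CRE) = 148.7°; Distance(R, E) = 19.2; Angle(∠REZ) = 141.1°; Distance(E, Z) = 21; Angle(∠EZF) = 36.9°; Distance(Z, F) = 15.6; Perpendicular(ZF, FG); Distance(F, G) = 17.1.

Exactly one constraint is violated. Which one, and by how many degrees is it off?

Perpendicular(ZF, FG) — off by 4.30°.

S = (0.00, 0.00) ✓; SC at 107.7° ✓; |SC| = 23.20 ✓; ∠SCR = 119.9° ✓; |CR| = 19.80 ✓; ∠CRE = 148.7° ✓; |RE| = 19.20 ✓; ∠REZ = 141.1° ✓; |EZ| = 21.00 ✓; ∠EZF = 36.90° ✓; |ZF| = 15.60 ✓; ∠(ZF, FG) = 94.30° ✗; |FG| = 17.10 ✓.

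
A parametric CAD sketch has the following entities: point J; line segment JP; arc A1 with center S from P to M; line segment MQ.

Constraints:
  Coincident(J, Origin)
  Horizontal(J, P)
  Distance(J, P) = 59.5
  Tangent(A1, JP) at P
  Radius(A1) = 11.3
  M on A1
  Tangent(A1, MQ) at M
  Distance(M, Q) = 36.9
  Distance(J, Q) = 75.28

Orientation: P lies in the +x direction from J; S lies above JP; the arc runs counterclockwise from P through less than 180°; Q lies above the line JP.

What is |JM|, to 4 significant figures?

71.70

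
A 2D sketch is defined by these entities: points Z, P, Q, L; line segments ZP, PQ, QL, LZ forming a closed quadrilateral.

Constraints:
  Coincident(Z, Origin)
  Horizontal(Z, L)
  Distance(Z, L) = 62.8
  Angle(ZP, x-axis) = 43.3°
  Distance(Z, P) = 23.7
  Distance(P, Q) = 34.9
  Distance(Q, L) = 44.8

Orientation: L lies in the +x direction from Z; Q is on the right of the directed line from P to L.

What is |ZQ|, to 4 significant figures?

28.58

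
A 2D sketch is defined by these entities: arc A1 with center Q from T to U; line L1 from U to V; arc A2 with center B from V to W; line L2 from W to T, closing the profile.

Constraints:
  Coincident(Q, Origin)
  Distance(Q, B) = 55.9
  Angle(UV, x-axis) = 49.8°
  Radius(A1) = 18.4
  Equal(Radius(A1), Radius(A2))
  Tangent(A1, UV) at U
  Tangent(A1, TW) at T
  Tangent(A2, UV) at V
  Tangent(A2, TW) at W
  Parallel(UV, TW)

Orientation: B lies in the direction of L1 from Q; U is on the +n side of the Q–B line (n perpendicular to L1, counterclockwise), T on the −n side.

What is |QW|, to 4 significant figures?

58.85

Tangency of A1 to both parallel lines with radius 18.4 puts U and T at Q ± 18.4·n: U = (-14.05, 11.88), T = (14.05, -11.88). Equal radii place V and W the same way about B: V = B + 18.4·n = (22.03, 54.57), W = B − 18.4·n = (50.13, 30.82). Then |QW| = |W − Q| = 58.85.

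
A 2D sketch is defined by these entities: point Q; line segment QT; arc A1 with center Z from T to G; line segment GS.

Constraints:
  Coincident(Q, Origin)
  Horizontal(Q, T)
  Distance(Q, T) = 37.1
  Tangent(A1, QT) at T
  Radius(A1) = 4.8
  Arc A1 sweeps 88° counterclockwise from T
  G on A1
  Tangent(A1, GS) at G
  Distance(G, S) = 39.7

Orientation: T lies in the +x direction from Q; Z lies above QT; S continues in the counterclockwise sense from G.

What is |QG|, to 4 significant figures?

42.15

Q is at the origin; QT is horizontal with |QT| = 37.1 and T on the +x side, so T = (37.10, 0.000). Tangency of A1 to QT means the radius ZT is perpendicular to QT, so Z = T + (0, 4.8) = (37.10, 4.800). On A1, T sits at bearing -90° from Z; an 88° counterclockwise sweep puts G at bearing -2°, so G = Z + 4.8·(cos -2°, sin -2°) = (41.90, 4.632). Then |QG| = |G − Q| = 42.15.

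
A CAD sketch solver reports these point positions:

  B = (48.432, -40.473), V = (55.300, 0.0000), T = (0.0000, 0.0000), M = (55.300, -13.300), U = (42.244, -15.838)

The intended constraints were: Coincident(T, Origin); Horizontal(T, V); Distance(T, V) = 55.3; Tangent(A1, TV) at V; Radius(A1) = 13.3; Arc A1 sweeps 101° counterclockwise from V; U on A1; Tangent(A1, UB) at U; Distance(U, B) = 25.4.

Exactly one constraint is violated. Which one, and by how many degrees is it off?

Tangent(A1, UB) at U — off by 3.10°.

T = (0.00, 0.00) ✓; T.y = 0.00, V.y = 0.00 ✓; |TV| = 55.30 ✓; ∠(MV, VT) = 90.00° ✓; |MV| = 13.30 ✓; bearing(M→U) − bearing(M→V) = 101.0° ✓; |MU| = 13.30 ✓; ∠(MU, UB) = 86.90° ✗; |UB| = 25.40 ✓.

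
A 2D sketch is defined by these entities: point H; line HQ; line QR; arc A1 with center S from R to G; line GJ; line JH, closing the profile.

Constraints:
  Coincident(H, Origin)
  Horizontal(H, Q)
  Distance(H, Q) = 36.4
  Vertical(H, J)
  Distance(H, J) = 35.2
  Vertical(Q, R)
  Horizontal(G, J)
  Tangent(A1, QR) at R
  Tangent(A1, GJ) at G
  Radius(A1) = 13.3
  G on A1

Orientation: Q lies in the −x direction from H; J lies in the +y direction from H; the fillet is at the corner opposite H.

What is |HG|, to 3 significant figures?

42.1

The virtual corner opposite H is at (-36.4, 35.2). Tangency of A1 to QR means the radius SR is perpendicular to QR and the tangent condition forces SG to be normal to GJ, with radius 13.3, so the center S sits 13.3 in from both sides at S = (-23.1, 21.9). That places the tangent points at R = (-36.4, 21.9) on QR and G = (-23.1, 35.2) on GJ. Then |HG| = |G − H| = 42.1.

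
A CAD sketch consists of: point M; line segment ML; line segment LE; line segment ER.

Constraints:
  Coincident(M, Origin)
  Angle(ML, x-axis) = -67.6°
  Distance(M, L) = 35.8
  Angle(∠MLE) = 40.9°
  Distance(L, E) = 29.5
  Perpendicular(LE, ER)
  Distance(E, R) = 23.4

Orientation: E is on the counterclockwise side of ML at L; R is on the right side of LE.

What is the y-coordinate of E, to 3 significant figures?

-5.12

M is at the origin; ML runs at -67.6° with length 35.8, so L = 35.8·(cos -67.6°, sin -67.6°) = (13.6, -33.1). ∠MLE = 40.9°, so LE runs at -67.6° + (180° − 40.9°) = 71.5° from the x-axis; with |LE| = 29.5, E = L + 29.5·(cos 71.5°, sin 71.5°) = (23.0, -5.12). So E.y = -5.12.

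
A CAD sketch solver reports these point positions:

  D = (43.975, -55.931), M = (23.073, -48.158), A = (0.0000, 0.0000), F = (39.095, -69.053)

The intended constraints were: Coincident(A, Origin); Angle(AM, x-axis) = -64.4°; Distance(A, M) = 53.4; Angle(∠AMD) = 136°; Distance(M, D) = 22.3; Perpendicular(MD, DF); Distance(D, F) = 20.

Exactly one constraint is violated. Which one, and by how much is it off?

Distance(D, F) = 20 — off by 6.00.

A = (0.00, 0.00) ✓; AM at -64.40° ✓; |AM| = 53.40 ✓; ∠AMD = 136.0° ✓; |MD| = 22.30 ✓; ∠(MD, DF) = 90.00° ✓; |DF| = 14.00 ✗.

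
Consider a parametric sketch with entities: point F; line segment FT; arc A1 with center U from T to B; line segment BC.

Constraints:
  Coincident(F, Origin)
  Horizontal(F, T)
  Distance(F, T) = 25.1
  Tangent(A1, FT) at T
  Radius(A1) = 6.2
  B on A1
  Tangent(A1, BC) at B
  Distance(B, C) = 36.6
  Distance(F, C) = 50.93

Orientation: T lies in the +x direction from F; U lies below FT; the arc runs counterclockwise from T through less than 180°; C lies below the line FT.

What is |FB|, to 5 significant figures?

20.474

Checks: F = (0.00, 0.00) ✓; |UB| = 6.200 ✓; ∠(UB, BC) = 90.00° ✓; |BC| = 36.60 ✓; |FC| = 50.93 ✓.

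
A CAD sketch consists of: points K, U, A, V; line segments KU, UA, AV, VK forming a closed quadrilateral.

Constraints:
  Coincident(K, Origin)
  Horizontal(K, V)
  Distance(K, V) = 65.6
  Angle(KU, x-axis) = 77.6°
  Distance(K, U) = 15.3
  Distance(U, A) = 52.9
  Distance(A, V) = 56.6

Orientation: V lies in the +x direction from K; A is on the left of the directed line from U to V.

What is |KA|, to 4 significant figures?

66.12

Checks: KU at 77.60° ✓; |UA| = 52.90 ✓; |AV| = 56.60 ✓.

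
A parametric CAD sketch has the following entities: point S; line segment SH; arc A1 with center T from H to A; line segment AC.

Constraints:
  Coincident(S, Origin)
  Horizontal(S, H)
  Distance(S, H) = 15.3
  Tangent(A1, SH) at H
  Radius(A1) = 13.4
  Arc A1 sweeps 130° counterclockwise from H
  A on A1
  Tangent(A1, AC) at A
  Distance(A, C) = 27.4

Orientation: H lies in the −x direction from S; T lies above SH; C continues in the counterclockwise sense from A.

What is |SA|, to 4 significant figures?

22.58

The tangent condition forces TH to be normal to SH, so T = H + (0, 13.4) = (-15.30, 13.40). On A1, H sits at bearing -90° from T; a 130° counterclockwise sweep puts A at bearing 40°, so A = T + 13.4·(cos 40°, sin 40°) = (-5.035, 22.01). Then |SA| = |A − S| = 22.58.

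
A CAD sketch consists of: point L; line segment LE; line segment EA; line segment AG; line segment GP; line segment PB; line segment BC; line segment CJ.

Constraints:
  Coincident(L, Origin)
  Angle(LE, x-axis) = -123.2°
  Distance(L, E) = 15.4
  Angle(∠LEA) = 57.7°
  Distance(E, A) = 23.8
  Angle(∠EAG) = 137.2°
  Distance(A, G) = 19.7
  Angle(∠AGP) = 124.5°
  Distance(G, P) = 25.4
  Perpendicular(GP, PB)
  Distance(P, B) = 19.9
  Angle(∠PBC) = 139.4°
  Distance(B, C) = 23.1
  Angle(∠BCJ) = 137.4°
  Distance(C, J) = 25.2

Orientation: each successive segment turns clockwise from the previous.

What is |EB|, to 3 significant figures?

38.6

L is at the origin; LE runs at -123.2° with length 15.4, so E = (-8.43, -12.9). ∠LEA = 57.7° gives EA at 114° from the x-axis; with |EA| = 23.8, A = (-18.3, 8.77). ∠EAG = 137.2° gives AG at 71.7° from the x-axis; with |AG| = 19.7, G = (-12.1, 27.5). ∠AGP = 124.5° gives GP at 16.2° from the x-axis; with |GP| = 25.4, P = (12.3, 34.6). GP ⟂ PB, so PB runs at -73.8°; with |PB| = 19.9, B = (17.8, 15.5). Then |EB| = |B − E| = 38.6.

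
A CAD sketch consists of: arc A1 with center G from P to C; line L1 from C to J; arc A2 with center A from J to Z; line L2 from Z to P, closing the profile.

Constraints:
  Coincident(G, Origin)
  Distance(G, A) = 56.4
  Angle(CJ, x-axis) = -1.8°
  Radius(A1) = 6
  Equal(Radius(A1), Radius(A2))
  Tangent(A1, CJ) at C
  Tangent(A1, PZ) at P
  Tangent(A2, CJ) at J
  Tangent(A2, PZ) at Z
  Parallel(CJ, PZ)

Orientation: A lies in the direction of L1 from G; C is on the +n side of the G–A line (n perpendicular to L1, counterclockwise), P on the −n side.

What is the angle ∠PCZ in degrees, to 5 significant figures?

77.989°

The slot axis is L1's direction at -1.8°, so u = (cos -1.8°, sin -1.8°) = (0.99951, -0.031411) and n = (−sin -1.8°, cos -1.8°) = (0.031411, 0.99951). G is at the origin and A lies 56.4 along u from G, so A = 56.4·u = (56.372, -1.7716). Tangency of A1 to both parallel lines with radius 6.0 puts C and P at G ± 6.0·n: C = (0.18846, 5.9970), P = (-0.18846, -5.9970). Equal radii place J and Z the same way about A: J = A + 6.0·n = (56.561, 4.2255), Z = A − 6.0·n = (56.184, -7.7686). Then cos ∠PCZ = CP·CZ / (|CP||CZ|), giving 77.989°.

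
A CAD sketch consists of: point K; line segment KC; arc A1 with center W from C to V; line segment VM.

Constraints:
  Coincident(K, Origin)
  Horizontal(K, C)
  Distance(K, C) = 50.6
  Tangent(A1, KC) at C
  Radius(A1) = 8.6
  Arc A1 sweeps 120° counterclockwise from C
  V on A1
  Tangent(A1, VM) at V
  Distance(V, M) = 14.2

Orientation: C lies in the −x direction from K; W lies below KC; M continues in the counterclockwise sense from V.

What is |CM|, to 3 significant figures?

25.2

On A1, C sits at bearing 90° from W; a 120° counterclockwise sweep puts V at bearing 210°, so V = W + 8.6·(cos 210°, sin 210°) = (-58.0, -12.9). Since A1 is tangent to VM there, WV ⟂ VM, so VM runs along (−sin 210°, cos 210°); with |VM| = 14.2, M = (-50.9, -25.2). Then |CM| = |M − C| = 25.2.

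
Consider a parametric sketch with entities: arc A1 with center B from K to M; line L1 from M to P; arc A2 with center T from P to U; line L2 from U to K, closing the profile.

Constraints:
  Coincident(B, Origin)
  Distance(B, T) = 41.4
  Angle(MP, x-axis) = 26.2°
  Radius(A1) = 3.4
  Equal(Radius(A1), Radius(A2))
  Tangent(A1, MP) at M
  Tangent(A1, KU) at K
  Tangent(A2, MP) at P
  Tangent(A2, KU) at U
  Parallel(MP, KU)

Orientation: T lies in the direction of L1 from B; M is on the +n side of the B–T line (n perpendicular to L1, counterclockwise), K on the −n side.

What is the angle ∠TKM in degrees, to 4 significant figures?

85.31°

The slot axis is L1's direction at 26.2°, so u = (cos 26.2°, sin 26.2°) = (0.8973, 0.4415) and n = (−sin 26.2°, cos 26.2°) = (-0.4415, 0.8973). B is at the origin and T lies 41.4 along u from B, so T = 41.4·u = (37.15, 18.28). Tangency of A1 to both parallel lines with radius 3.4 puts M and K at B ± 3.4·n: M = (-1.501, 3.051), K = (1.501, -3.051). Then cos ∠TKM = KT·KM / (|KT||KM|), giving 85.31°.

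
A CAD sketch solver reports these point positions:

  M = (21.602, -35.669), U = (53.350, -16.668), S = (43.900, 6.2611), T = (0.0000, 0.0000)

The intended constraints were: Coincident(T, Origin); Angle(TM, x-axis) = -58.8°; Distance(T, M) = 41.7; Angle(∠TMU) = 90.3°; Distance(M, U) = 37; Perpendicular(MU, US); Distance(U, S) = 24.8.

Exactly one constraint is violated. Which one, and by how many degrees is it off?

Perpendicular(MU, US) — off by 8.50°.

T = (0.00, 0.00) ✓; TM at -58.80° ✓; |TM| = 41.70 ✓; ∠TMU = 90.30° ✓; |MU| = 37.00 ✓; ∠(MU, US) = 81.50° ✗; |US| = 24.80 ✓.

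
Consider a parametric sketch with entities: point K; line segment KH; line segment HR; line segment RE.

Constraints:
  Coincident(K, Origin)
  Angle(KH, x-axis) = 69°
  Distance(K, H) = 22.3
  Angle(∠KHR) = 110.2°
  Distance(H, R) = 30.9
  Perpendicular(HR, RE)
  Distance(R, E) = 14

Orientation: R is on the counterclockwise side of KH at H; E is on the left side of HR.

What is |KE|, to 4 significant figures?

39.22

∠KHR = 110.2°, so HR runs at 69.0° + (180° − 110.2°) = 138.8° from the x-axis; with |HR| = 30.9, R = H + 30.9·(cos 138.8°, sin 138.8°) = (-15.26, 41.17). The perpendicularity gives RE at right angles to HR; with |RE| = 14.0 on the left of HR, E = R + 14.0·(-0.6587, -0.7524) = (-24.48, 30.64). Then |KE| = |E − K| = 39.22.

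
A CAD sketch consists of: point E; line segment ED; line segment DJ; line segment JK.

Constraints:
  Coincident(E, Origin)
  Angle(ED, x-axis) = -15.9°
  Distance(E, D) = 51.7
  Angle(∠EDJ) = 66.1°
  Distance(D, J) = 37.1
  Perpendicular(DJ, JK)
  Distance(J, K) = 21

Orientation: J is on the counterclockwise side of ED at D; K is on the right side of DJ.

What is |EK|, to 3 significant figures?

70.2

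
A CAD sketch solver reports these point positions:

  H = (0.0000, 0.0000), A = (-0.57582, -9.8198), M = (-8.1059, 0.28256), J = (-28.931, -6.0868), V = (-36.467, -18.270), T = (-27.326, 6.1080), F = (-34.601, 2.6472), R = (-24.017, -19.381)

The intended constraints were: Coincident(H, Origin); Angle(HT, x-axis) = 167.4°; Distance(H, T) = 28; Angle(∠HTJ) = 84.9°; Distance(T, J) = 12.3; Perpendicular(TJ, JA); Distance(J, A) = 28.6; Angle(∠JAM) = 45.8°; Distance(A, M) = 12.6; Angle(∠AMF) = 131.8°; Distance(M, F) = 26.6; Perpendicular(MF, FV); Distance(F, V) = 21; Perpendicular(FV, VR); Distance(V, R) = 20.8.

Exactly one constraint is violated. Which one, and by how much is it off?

Distance(V, R) = 20.8 — off by 8.30.

H = (0.00, 0.00) ✓; HT at 167.4° ✓; |HT| = 28.00 ✓; ∠HTJ = 84.90° ✓; |TJ| = 12.30 ✓; ∠(TJ, JA) = 90.00° ✓; |JA| = 28.60 ✓; ∠JAM = 45.80° ✓; |AM| = 12.60 ✓; ∠AMF = 131.8° ✓; |MF| = 26.60 ✓; ∠(MF, FV) = 90.00° ✓; |FV| = 21.00 ✓; ∠(FV, VR) = 90.00° ✓; |VR| = 12.50 ✗.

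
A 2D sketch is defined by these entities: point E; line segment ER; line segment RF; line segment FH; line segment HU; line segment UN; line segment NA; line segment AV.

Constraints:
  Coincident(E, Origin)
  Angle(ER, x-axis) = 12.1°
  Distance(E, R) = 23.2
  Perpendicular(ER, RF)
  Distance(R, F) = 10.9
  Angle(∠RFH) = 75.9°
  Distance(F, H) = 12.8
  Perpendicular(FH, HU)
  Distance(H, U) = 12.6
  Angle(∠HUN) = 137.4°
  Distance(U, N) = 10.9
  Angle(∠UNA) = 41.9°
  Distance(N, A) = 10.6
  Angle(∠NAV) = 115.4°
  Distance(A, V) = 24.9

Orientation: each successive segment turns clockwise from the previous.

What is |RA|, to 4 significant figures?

2.947

E is at the origin; ER runs at 12.1° with length 23.2, so R = (22.68, 4.863). The perpendicularity gives RF at right angles to ER, so RF runs at -77.90°; with |RF| = 10.9, F = (24.97, -5.795). ∠RFH = 75.9° gives FH at 178.0° from the x-axis; with |FH| = 12.8, H = (12.18, -5.348). FH is perpendicular to HU, so HU runs at 88.00°; with |HU| = 12.6, U = (12.62, 7.244). ∠HUN = 137.4° gives UN at 45.40° from the x-axis; with |UN| = 10.9, N = (20.27, 15.01). ∠UNA = 41.9° gives NA at -92.70° from the x-axis; with |NA| = 10.6, A = (19.77, 4.417). Then |RA| = |A − R| = 2.947.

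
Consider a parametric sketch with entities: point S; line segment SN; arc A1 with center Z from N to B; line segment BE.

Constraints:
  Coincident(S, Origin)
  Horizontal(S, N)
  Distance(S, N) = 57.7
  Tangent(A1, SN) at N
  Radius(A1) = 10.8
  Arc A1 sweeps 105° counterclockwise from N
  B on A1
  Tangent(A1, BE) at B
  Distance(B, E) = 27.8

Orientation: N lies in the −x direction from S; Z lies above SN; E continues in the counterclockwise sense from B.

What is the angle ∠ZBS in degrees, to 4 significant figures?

149.0°

S is at the origin; S and N share the same y with |SN| = 57.7 and N on the −x side, so N = (-57.70, 0.000). A1 meets SN tangentially, so ZN is at right angles to SN, so Z = N + (0, 10.8) = (-57.70, 10.80). On A1, N sits at bearing -90° from Z; a 105° counterclockwise sweep puts B at bearing 15°, so B = Z + 10.8·(cos 15°, sin 15°) = (-47.27, 13.60). Then cos ∠ZBS = BZ·BS / (|BZ||BS|), giving 149.0°.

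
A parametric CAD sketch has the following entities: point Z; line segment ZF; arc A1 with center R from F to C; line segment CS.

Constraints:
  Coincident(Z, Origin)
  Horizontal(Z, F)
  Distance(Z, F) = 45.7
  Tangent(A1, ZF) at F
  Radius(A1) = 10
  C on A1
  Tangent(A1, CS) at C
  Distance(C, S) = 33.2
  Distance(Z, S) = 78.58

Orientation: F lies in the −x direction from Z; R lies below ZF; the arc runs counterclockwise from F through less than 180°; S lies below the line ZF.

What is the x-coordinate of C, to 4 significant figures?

-54.36

Z is at the origin; ZF is horizontal with |ZF| = 45.7 and F on the −x side, so F = (-45.70, 0.000). A1 meets ZF tangentially, so RF is at right angles to ZF, so R = F + (0, -10) = (-45.70, -10.00). Since RC ⟂ CS (tangency), |RS| = √(10.0² + 33.2²) = 34.67 regardless of where C sits on A1. So S lies on both circle(Z, 78.58) and circle(R, 34.67); the below-ZF intersection is S = (-70.96, -33.75). C is the foot of the tangent from S: C = (-54.36, -4.999).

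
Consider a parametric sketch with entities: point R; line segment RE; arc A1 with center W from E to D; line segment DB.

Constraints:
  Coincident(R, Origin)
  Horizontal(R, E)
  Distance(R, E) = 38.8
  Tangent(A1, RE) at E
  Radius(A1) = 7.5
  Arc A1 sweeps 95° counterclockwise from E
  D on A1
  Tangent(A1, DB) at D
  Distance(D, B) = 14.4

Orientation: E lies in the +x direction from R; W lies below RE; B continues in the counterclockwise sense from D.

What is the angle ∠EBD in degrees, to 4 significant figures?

20.45°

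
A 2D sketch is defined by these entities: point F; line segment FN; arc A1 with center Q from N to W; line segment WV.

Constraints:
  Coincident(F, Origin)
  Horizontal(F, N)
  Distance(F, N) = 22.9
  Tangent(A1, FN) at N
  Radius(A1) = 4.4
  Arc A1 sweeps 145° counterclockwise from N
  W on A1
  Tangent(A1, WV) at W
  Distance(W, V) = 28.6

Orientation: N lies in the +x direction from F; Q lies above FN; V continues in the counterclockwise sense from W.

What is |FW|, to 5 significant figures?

26.654

F is at the origin; FN is horizontal with |FN| = 22.9 and N on the +x side, so N = (22.900, 0.0000). A1 meets FN tangentially, so QN is at right angles to FN, so Q = N + (0, 4.4) = (22.900, 4.4000). On A1, N sits at bearing -90° from Q; a 145° counterclockwise sweep puts W at bearing 55°, so W = Q + 4.4·(cos 55°, sin 55°) = (25.424, 8.0043). Then |FW| = |W − F| = 26.654.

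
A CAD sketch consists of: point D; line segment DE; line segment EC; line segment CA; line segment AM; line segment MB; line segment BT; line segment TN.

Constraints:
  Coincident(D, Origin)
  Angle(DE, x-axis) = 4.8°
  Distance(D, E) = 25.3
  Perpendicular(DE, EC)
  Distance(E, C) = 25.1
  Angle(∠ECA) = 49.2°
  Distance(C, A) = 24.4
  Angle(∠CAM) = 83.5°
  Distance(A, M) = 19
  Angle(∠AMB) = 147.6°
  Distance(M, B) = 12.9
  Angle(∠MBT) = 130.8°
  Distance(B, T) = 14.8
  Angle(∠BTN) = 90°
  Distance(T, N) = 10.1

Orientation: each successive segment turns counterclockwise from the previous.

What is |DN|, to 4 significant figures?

40.23

D is at the origin; DE runs at 4.8° with length 25.3, so E = (25.21, 2.117). The perpendicularity gives EC at right angles to DE, so EC runs at 94.80°; with |EC| = 25.1, C = (23.11, 27.13). ∠ECA = 49.2° gives CA at -134.4° from the x-axis; with |CA| = 24.4, A = (6.039, 9.696). ∠CAM = 83.5° gives AM at -37.90° from the x-axis; with |AM| = 19.0, M = (21.03, -1.976). ∠AMB = 147.6° gives MB at -5.500° from the x-axis; with |MB| = 12.9, B = (33.87, -3.212). ∠MBT = 130.8° gives BT at 43.70° from the x-axis; with |BT| = 14.8, T = (44.57, 7.013). ∠BTN = 90.0° gives TN at 133.7° from the x-axis; with |TN| = 10.1, N = (37.59, 14.32). Then |DN| = |N − D| = 40.23.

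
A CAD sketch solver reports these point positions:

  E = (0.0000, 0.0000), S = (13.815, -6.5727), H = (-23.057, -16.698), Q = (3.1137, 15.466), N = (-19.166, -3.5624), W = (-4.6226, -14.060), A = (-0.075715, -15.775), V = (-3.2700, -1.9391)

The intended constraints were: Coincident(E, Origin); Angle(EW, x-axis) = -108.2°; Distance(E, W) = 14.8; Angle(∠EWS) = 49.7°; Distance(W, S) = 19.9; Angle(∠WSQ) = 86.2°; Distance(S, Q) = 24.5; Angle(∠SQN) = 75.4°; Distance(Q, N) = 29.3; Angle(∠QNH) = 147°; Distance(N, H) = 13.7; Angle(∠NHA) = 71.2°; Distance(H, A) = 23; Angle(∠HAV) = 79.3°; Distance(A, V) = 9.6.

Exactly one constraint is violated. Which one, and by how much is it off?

Distance(A, V) = 9.6 — off by 4.60.

E = (0.00, 0.00) ✓; EW at -108.2° ✓; |EW| = 14.80 ✓; ∠EWS = 49.70° ✓; |WS| = 19.90 ✓; ∠WSQ = 86.20° ✓; |SQ| = 24.50 ✓; ∠SQN = 75.40° ✓; |QN| = 29.30 ✓; ∠QNH = 147.0° ✓; |NH| = 13.70 ✓; ∠NHA = 71.20° ✓; |HA| = 23.00 ✓; ∠HAV = 79.30° ✓; |AV| = 14.20 ✗.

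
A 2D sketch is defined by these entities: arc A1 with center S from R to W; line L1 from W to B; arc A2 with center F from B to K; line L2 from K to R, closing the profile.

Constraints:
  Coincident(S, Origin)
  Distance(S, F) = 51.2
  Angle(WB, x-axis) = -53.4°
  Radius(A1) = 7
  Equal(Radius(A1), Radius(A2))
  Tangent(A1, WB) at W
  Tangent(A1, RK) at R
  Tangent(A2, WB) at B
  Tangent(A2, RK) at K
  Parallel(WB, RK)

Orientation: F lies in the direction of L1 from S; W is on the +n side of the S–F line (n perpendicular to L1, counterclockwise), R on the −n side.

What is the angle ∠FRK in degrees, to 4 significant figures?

7.785°

The slot axis is L1's direction at -53.4°, so u = (cos -53.4°, sin -53.4°) = (0.5962, -0.8028) and n = (−sin -53.4°, cos -53.4°) = (0.8028, 0.5962). S is at the origin and F lies 51.2 along u from S, so F = 51.2·u = (30.53, -41.10). Tangency of A1 to both parallel lines with radius 7.0 puts W and R at S ± 7.0·n: W = (5.620, 4.174), R = (-5.620, -4.174). Equal radii place B and K the same way about F: B = F + 7.0·n = (36.15, -36.93), K = F − 7.0·n = (24.91, -45.28). Then cos ∠FRK = RF·RK / (|RF||RK|), giving 7.785°.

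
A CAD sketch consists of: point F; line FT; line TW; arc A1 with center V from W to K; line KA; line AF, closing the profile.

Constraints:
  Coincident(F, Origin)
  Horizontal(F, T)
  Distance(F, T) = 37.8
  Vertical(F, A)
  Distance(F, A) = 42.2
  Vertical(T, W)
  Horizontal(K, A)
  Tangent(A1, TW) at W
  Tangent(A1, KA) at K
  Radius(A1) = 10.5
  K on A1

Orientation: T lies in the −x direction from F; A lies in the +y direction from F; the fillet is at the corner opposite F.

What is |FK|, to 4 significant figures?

50.26

F is at the origin; FT is horizontal with |FT| = 37.8 and T on the −x side, so T = (-37.80, 0.000). F and A share the same x with |FA| = 42.2 and A on the +y side, so A = (0.000, 42.20). The virtual corner opposite F is at (-37.80, 42.20). A1 meets TW tangentially, so VW is at right angles to TW and tangency of A1 to KA means the radius VK is perpendicular to KA, with radius 10.5, so the center V sits 10.5 in from both sides at V = (-27.30, 31.70). That places the tangent points at W = (-37.80, 31.70) on TW and K = (-27.30, 42.20) on KA. Then |FK| = |K − F| = 50.26.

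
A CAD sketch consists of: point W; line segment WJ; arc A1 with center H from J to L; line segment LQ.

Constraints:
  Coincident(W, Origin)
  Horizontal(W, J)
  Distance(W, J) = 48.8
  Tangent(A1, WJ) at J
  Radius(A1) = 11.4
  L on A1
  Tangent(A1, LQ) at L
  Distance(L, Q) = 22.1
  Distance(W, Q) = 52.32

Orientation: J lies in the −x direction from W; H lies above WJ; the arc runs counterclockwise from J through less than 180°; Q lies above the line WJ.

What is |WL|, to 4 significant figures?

39.45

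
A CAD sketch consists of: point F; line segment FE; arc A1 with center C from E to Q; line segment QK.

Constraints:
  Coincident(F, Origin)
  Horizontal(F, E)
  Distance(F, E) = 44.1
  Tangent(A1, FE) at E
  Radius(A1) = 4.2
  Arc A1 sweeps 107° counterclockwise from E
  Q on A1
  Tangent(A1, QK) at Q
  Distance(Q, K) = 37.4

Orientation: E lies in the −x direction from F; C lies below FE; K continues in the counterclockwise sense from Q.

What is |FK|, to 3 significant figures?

55.5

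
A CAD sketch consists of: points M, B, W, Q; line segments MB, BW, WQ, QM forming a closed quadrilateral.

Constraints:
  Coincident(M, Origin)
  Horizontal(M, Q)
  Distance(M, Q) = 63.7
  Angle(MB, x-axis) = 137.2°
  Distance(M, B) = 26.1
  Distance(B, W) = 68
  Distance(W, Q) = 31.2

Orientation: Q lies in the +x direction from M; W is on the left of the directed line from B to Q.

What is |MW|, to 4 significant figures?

55.29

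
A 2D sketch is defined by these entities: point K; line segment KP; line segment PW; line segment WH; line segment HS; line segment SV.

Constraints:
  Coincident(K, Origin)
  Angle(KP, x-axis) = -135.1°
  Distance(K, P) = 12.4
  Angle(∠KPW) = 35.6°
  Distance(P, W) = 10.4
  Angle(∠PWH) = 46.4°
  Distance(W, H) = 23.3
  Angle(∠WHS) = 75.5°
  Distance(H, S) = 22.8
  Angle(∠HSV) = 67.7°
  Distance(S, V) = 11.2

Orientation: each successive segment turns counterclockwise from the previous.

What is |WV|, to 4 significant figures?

17.62

K is at the origin; KP runs at -135.1° with length 12.4, so P = (-8.783, -8.753). ∠KPW = 35.6° gives PW at 9.300° from the x-axis; with |PW| = 10.4, W = (1.480, -7.072). ∠PWH = 46.4° gives WH at 142.9° from the x-axis; with |WH| = 23.3, H = (-17.10, 6.983). ∠WHS = 75.5° gives HS at -112.6° from the x-axis; with |HS| = 22.8, S = (-25.87, -14.07). ∠HSV = 67.7° gives SV at -0.3000° from the x-axis; with |SV| = 11.2, V = (-14.67, -14.13). Then |WV| = |V − W| = 17.62.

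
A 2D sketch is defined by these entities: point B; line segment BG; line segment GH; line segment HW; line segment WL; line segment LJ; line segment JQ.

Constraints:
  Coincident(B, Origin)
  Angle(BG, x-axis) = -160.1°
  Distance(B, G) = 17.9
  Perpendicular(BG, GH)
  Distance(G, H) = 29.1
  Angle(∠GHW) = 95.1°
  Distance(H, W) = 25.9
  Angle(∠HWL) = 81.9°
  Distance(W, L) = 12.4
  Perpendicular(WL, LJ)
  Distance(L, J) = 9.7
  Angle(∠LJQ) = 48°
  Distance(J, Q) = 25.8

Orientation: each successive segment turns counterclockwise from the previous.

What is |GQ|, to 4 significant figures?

50.62

B is at the origin; BG runs at -160.1° with length 17.9, so G = (-16.83, -6.093). BG is perpendicular to GH, so GH runs at -70.10°; with |GH| = 29.1, H = (-6.926, -33.46). ∠GHW = 95.1° gives HW at 14.80° from the x-axis; with |HW| = 25.9, W = (18.11, -26.84). ∠HWL = 81.9° gives WL at 112.9° from the x-axis; with |WL| = 12.4, L = (13.29, -15.42). WL is perpendicular to LJ, so LJ runs at -157.1°; with |LJ| = 9.7, J = (4.354, -19.19). ∠LJQ = 48.0° gives JQ at -25.10° from the x-axis; with |JQ| = 25.8, Q = (27.72, -30.14). Then |GQ| = |Q − G| = 50.62.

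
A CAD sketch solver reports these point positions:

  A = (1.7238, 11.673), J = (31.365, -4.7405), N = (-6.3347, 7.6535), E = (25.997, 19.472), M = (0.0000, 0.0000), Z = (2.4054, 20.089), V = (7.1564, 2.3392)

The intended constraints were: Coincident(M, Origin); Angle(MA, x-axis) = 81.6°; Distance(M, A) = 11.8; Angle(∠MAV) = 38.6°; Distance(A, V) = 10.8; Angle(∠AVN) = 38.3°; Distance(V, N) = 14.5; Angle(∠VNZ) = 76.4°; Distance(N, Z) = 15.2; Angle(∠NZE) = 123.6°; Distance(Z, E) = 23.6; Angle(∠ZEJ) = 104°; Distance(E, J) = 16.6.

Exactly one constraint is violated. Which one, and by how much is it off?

Distance(E, J) = 16.6 — off by 8.20.

M = (0.00, 0.00) ✓; MA at 81.60° ✓; |MA| = 11.80 ✓; ∠MAV = 38.60° ✓; |AV| = 10.80 ✓; ∠AVN = 38.30° ✓; |VN| = 14.50 ✓; ∠VNZ = 76.40° ✓; |NZ| = 15.20 ✓; ∠NZE = 123.6° ✓; |ZE| = 23.60 ✓; ∠ZEJ = 104.0° ✓; |EJ| = 24.80 ✗.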